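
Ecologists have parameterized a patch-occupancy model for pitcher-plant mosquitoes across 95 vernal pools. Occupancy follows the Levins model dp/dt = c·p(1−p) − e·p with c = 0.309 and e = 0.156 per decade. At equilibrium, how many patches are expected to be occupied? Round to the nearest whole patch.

p* = 1 − e/c = 1 − 0.156/0.309 = 0.4951.
Expected occupied patches = N × p* = 95 × 0.4951 = 47.04 ≈ 47.

47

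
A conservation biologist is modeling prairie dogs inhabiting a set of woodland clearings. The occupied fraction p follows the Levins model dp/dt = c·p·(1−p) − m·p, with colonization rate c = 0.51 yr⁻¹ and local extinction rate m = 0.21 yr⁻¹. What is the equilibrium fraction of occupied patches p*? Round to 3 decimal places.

0.588

Setting dp/dt = 0 and dividing through by p* gives c·(1−p*) = m.
So p* = 1 − m/c = 1 − 0.21/0.51 = 1 − 0.4118 = 0.5882.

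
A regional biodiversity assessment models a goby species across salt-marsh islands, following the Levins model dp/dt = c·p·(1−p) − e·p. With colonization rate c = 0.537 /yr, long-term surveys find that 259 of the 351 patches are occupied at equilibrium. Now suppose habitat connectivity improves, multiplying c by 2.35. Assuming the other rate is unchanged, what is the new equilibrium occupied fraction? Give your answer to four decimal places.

Observed p* = 259/351 = 0.73789.
Balance c(1−p*) = e gives e = 0.537×(1 − 0.73789) = 0.14075.
New p* = 1 − e/c = 1 − 0.14075/1.26195 = 0.88847.

0.8885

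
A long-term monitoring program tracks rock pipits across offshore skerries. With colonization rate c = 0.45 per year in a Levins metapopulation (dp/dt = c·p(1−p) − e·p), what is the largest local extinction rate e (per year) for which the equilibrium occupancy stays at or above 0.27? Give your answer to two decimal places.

0.33

1 − e/c ≥ 0.27 ⇒ e ≤ c(1 − 0.27) = 0.45 × 0.7300.
e_max = 0.3285.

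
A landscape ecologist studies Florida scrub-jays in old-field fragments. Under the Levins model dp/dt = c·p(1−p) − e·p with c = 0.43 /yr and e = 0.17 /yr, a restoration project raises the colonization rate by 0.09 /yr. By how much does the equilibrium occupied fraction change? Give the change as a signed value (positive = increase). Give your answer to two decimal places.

0.07

Before: p* = 1 − 0.17/0.43 = 0.6047.
After the change, c = 0.52, e = 0.17, so p* = 1 − 0.17/0.52 = 0.6731.
Δp* = 0.6731 − 0.6047 = +0.0684.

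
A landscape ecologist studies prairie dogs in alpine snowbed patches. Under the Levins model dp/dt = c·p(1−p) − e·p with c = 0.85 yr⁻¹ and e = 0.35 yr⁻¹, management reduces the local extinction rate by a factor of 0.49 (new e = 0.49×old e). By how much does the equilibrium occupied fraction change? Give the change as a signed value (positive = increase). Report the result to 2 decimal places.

Before: p* = 1 − 0.35/0.85 = 0.5882.
After the change, c = 0.85, e = 0.1715, so p* = 1 − 0.1715/0.85 = 0.7982.
Δp* = 0.7982 − 0.5882 = +0.2100.

0.21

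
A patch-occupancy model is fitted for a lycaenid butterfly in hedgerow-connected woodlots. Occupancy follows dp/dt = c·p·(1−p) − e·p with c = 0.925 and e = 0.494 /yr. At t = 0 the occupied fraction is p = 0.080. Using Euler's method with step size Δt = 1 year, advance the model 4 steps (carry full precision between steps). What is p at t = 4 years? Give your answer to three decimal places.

0.236

Update rule: p ← p + [c·p·(1−p) − e·p]·Δt with Δt = 1.
  1  |  dp/dt·Δt = +0.028560  |  p_1 = 0.108560
  2  |  dp/dt·Δt = +0.035888  |  p_2 = 0.144448
  3  |  dp/dt·Δt = +0.042957  |  p_3 = 0.187405
  4  |  dp/dt·Δt = +0.048285  |  p_4 = 0.235690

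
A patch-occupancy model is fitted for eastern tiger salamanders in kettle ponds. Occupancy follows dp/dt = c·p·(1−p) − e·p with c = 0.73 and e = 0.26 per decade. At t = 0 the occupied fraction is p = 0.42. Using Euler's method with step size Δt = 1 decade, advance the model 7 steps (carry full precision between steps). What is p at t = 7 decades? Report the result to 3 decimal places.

0.638

Update rule: p ← p + [c·p·(1−p) − e·p]·Δt with Δt = 1.
step 1: Δp = +0.06863, p = 0.48863
step 2: Δp = +0.05536, p = 0.54399
step 3: Δp = +0.03965, p = 0.58364
step 4: Δp = +0.02565, p = 0.60929
step 5: Δp = +0.01537, p = 0.62465
step 6: Δp = +0.00875, p = 0.63340
step 7: Δp = +0.00483, p = 0.63823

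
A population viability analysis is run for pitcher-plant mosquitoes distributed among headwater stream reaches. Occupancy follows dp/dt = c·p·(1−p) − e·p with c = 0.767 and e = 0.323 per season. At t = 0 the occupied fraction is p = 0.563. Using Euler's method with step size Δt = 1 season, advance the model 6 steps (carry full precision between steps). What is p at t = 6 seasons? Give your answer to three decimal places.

0.578

Update rule: p ← p + [c·p·(1−p) − e·p]·Δt with Δt = 1.
p: 0.56300 → 0.56986  (Δp = +0.00686)
p: 0.56986 → 0.57380  (Δp = +0.00394)
p: 0.57380 → 0.57604  (Δp = +0.00224)
p: 0.57604 → 0.57729  (Δp = +0.00126)
p: 0.57729 → 0.57799  (Δp = +0.00070)
p: 0.57799 → 0.57839  (Δp = +0.00039)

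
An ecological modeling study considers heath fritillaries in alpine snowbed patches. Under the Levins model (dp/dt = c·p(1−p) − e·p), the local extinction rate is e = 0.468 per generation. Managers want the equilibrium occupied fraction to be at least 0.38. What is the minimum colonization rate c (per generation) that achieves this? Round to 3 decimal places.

p* = 1 − e/c ≥ 0.38 requires e/c ≤ 0.6200, i.e. c ≥ e/0.6200.
c_min = 0.468/0.6200 = 0.7548.

0.755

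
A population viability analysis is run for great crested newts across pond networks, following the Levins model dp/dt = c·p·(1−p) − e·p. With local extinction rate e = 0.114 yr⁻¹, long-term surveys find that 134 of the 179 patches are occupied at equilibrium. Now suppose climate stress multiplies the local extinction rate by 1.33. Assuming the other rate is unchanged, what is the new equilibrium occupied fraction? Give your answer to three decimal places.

Observed p* = 134/179 = 0.74860.
Balance c(1−p*) = e gives c = e/(1 − 0.74860) = 0.114/0.25140 = 0.45346.
New p* = 1 − e/c = 1 − 0.15162/0.45346 = 0.66564.

0.666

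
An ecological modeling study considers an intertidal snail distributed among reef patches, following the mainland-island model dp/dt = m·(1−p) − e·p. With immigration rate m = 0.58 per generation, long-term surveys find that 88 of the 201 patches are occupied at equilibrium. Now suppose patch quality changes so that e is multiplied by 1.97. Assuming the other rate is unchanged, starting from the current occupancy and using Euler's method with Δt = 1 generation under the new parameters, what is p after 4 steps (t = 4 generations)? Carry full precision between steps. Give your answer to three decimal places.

0.469

Observed p* = 88/201 = 0.43781.
Balance m(1−p*) = e·p* gives e = m(1−p*)/p* = 0.58×0.56219/0.43781 = 0.74477.
Starting from p₀ = 0.43781; update p ← p + (dp/dt)·Δt with the new parameters.
step 1: Δp = -0.31629, p = 0.12152
step 2: Δp = +0.33122, p = 0.45274
step 3: Δp = -0.34685, p = 0.10589
step 4: Δp = +0.36322, p = 0.46911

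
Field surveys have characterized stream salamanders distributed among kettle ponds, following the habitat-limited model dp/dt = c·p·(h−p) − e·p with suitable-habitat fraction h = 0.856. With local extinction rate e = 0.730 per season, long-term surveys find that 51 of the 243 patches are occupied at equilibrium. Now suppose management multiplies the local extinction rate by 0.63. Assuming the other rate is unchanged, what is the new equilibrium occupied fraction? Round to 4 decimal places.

0.4489

Observed p* = 51/243 = 0.20988.
Balance c(h−p*) = e gives c = e/(0.856 − 0.20988) = 0.730/0.64612 = 1.12982.
New p* = 0.856 − e/c = 0.856 − 0.45990/1.12982 = 0.44894.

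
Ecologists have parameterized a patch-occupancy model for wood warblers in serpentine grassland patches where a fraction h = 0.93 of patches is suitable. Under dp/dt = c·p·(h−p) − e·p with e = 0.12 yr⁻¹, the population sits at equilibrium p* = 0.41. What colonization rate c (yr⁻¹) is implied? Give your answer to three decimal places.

0.231

At equilibrium c(h−p*) = e, so c = e/(h−p*).
c = 0.12/(0.93 − 0.41) = 0.12/0.5200 = 0.2308.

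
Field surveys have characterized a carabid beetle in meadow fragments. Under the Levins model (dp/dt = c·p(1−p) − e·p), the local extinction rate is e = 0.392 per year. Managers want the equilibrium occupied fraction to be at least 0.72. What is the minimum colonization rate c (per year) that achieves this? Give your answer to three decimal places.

1.400

p* = 1 − e/c ≥ 0.72 requires e/c ≤ 0.2800, i.e. c ≥ e/0.2800.
c_min = 0.392/0.2800 = 1.4000.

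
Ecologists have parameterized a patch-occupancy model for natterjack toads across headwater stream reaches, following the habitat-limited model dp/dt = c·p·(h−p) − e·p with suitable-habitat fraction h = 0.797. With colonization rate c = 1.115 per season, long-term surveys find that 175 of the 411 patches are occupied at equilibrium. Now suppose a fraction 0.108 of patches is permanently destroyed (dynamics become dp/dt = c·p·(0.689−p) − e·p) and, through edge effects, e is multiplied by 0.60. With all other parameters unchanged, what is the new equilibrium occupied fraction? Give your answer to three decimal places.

Observed p* = 175/411 = 0.42579.
Balance c(h−p*) = e gives e = 1.115×(0.797 − 0.42579) = 0.41390.
New p* = 0.689 − e/c = 0.689 − 0.24834/1.11500 = 0.46627.

0.466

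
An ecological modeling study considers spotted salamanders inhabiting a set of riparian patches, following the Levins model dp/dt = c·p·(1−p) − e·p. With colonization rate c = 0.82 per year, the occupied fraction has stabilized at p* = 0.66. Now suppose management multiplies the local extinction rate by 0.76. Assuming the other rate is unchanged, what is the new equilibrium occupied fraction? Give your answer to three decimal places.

0.742

Balance c(1−p*) = e gives e = 0.82×(1 − 0.66000) = 0.27880.
New p* = 1 − e/c = 1 − 0.21189/0.82000 = 0.74160.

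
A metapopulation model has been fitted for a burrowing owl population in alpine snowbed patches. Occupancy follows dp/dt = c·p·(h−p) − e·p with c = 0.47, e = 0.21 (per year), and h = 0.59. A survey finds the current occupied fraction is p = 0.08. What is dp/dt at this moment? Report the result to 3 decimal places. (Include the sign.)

0.002

Colonization term: c·p·(h−p) = 0.47×0.08×0.5100 = 0.01918.
Extinction term: e·p = 0.01680.
dp/dt = 0.01918 − 0.01680 = 0.00238.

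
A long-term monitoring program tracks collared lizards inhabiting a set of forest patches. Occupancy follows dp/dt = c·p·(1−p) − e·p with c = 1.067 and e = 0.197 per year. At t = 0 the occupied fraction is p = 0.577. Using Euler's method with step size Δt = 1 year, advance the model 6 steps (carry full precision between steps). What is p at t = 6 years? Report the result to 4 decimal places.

0.8154

Update rule: p ← p + [c·p·(1−p) − e·p]·Δt with Δt = 1.
p: 0.57700 → 0.72375  (Δp = +0.14675)
p: 0.72375 → 0.79450  (Δp = +0.07075)
p: 0.79450 → 0.81219  (Δp = +0.01769)
p: 0.81219 → 0.81495  (Δp = +0.00275)
p: 0.81495 → 0.81531  (Δp = +0.00037)
p: 0.81531 → 0.81536  (Δp = +0.00005)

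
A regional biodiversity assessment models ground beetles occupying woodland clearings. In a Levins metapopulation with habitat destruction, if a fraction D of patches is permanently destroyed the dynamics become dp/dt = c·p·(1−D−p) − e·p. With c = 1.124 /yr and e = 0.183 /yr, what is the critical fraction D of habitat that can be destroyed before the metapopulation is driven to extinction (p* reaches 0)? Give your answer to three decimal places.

The nontrivial equilibrium is p* = (1−D) − e/c; extinction occurs when this hits zero.
So D_crit = 1 − e/c = 1 − 0.183/1.124 = 1 − 0.1628 = 0.8372.
Note this equals the original equilibrium occupancy — the Levins extinction-debt result.

0.837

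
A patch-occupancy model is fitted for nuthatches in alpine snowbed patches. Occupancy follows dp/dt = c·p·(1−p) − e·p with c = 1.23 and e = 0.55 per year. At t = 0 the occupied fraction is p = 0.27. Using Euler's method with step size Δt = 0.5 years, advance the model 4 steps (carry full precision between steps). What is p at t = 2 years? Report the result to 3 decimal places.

0.442

Update rule: p ← p + [c·p·(1−p) − e·p]·Δt with Δt = 0.5.
  1  |  dp/dt·Δt = +0.046966  |  p_1 = 0.316967
  2  |  dp/dt·Δt = +0.045981  |  p_2 = 0.362947
  3  |  dp/dt·Δt = +0.042388  |  p_3 = 0.405335
  4  |  dp/dt·Δt = +0.036772  |  p_4 = 0.442107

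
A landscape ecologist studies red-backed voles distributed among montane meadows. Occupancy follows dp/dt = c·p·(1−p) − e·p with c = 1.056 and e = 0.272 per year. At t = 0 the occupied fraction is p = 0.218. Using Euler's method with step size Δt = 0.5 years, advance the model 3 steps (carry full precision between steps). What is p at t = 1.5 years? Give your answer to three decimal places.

0.419

Update rule: p ← p + [c·p·(1−p) − e·p]·Δt with Δt = 0.5.
  1  |  dp/dt·Δt = +0.060363  |  p_1 = 0.278363
  2  |  dp/dt·Δt = +0.068206  |  p_2 = 0.346569
  3  |  dp/dt·Δt = +0.072437  |  p_3 = 0.419006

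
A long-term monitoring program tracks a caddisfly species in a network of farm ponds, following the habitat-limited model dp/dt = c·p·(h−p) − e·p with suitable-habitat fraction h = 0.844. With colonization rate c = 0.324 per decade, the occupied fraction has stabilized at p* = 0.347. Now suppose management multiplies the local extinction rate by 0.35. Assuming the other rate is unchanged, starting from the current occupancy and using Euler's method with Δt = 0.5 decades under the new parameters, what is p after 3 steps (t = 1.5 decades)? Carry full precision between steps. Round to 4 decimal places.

0.4010

Balance c(h−p*) = e gives e = 0.324×(0.844 − 0.34700) = 0.16103.
Starting from p₀ = 0.34700; update p ← p + (dp/dt)·Δt with the new parameters.
step 1: Δp = +0.01816, p = 0.36516
step 2: Δp = +0.01804, p = 0.38320
step 3: Δp = +0.01781, p = 0.40100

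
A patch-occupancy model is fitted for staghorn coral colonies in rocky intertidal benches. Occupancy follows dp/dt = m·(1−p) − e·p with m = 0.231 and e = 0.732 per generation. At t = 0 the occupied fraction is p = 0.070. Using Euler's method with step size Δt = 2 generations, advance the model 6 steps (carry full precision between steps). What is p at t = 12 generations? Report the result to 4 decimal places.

Update rule: p ← p + [m·(1−p) − e·p]·Δt with Δt = 2.
p: 0.07000 → 0.39718  (Δp = +0.32718)
p: 0.39718 → 0.09421  (Δp = -0.30297)
p: 0.09421 → 0.37476  (Δp = +0.28055)
p: 0.37476 → 0.11497  (Δp = -0.25979)
p: 0.11497 → 0.35554  (Δp = +0.24056)
p: 0.35554 → 0.13277  (Δp = -0.22276)

0.1328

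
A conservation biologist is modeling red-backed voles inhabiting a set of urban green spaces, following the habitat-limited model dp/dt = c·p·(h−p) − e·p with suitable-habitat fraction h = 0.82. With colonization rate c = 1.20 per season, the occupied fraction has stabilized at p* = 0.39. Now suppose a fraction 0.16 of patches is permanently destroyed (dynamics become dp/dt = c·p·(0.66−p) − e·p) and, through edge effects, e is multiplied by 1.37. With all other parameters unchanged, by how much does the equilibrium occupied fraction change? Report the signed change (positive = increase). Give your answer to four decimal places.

Balance c(h−p*) = e gives e = 1.20×(0.82 − 0.39000) = 0.51600.
New p* = 0.66 − e/c = 0.66 − 0.70692/1.20000 = 0.07090.
Δp* = 0.07090 − 0.39000 = -0.31910.

-0.3191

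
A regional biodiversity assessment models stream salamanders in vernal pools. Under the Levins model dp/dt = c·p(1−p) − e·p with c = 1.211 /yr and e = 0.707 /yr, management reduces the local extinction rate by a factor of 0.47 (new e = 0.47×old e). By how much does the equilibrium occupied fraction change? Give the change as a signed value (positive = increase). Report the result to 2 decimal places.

Before: p* = 1 − 0.707/1.211 = 0.4162.
After the change, c = 1.211, e = 0.33229, so p* = 1 − 0.33229/1.211 = 0.7256.
Δp* = 0.7256 − 0.4162 = +0.3094.

0.31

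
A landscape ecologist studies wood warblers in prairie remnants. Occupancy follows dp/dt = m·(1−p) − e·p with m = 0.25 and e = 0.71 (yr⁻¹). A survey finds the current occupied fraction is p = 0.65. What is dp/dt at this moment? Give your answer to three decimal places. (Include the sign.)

Colonization term: m·(1−p) = 0.25×0.3500 = 0.08750.
Extinction term: e·p = 0.46150.
dp/dt = 0.08750 − 0.46150 = -0.37400.

-0.374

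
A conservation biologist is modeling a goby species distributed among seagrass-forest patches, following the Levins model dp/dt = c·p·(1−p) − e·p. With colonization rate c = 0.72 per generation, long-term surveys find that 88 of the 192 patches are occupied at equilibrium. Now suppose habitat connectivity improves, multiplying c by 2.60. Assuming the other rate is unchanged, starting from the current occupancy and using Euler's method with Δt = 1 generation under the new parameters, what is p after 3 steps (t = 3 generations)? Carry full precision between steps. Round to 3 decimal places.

0.782

Observed p* = 88/192 = 0.45833.
Balance c(1−p*) = e gives e = 0.72×(1 − 0.45833) = 0.39000.
Starting from p₀ = 0.45833; update p ← p + (dp/dt)·Δt with the new parameters.
t = 1: p = 0.45833 + (+0.28600) = 0.74433
t = 2: p = 0.74433 + (+0.06595) = 0.81029
t = 3: p = 0.81029 + (-0.02824) = 0.78204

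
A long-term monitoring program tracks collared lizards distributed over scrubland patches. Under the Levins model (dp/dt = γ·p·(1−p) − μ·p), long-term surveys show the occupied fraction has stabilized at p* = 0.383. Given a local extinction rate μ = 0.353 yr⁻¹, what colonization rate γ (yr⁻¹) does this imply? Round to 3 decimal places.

0.572

At equilibrium γ(1−p*) = μ, so γ = μ/(1−p*).
γ = 0.353/(1 − 0.383) = 0.353/0.6170 = 0.5721.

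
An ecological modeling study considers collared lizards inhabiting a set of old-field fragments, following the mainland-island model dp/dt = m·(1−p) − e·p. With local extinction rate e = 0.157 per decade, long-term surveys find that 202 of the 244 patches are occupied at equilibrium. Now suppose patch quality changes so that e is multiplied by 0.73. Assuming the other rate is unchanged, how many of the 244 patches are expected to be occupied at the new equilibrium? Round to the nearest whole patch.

212

Observed p* = 202/244 = 0.82787.
Balance m(1−p*) = e·p* gives m = e·p*/(1−p*) = 0.157×0.82787/0.17213 = 0.75510.
New p* = m/(m+e) = 0.75510/(0.75510+0.11461) = 0.86822.
Expected occupied = 244 × 0.86822 = 211.85 ≈ 212.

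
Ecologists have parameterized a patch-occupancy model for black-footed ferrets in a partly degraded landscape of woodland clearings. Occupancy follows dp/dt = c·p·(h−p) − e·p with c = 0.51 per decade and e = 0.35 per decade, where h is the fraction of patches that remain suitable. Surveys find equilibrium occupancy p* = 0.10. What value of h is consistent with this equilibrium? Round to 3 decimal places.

At equilibrium c(h−p*) = e, so h = p* + e/c.
h = 0.10 + 0.35/0.51 = 0.10 + 0.6863 = 0.7863.

0.786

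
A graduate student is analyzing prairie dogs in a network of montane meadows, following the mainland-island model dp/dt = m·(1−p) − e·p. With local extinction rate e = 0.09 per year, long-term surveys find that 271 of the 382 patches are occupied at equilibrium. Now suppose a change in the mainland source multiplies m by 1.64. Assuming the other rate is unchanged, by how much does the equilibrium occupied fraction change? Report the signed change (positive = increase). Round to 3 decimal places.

0.091

Observed p* = 271/382 = 0.70942.
Balance m(1−p*) = e·p* gives m = e·p*/(1−p*) = 0.09×0.70942/0.29058 = 0.21973.
New p* = m/(m+e) = 0.36036/(0.36036+0.09000) = 0.80016.
Δp* = 0.80016 − 0.70942 = +0.09074.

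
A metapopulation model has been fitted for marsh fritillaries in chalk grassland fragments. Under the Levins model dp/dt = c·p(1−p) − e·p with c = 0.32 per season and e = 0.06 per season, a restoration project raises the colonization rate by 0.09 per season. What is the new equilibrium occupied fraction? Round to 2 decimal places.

0.85

Before: p* = 1 − 0.06/0.32 = 0.8125.
After the change, c = 0.41, e = 0.06, so p* = 1 − 0.06/0.41 = 0.8537.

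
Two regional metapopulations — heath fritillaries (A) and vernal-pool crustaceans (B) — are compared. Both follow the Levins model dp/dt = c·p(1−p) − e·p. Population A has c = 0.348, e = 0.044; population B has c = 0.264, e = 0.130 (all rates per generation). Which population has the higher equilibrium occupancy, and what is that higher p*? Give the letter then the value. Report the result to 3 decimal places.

A, 0.874

A: p*_A = 1 − 0.044/0.348 = 0.8736.
B: p*_B = 1 − 0.130/0.264 = 0.5076.
A is higher at 0.8736.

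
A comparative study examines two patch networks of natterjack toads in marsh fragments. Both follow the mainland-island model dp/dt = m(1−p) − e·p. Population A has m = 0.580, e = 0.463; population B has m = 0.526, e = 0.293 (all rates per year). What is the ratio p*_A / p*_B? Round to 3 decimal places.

A: p*_A = m/(m+e) = 0.580/1.0430 = 0.5561.
B: p*_B = 0.526/0.8190 = 0.6422.
p*_A / p*_B = 0.5561/0.6422 = 0.8658.

0.866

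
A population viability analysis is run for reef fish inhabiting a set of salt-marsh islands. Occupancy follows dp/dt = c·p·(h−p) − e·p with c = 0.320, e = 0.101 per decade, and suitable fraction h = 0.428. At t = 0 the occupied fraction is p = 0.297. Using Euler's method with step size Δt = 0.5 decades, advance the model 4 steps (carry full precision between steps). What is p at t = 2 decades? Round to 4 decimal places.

0.2656

Update rule: p ← p + [c·p·(h−p) − e·p]·Δt with Δt = 0.5.
  1  |  dp/dt·Δt = -0.008773  |  p_1 = 0.288227
  2  |  dp/dt·Δt = -0.008110  |  p_2 = 0.280117
  3  |  dp/dt·Δt = -0.007518  |  p_3 = 0.272599
  4  |  dp/dt·Δt = -0.006988  |  p_4 = 0.265611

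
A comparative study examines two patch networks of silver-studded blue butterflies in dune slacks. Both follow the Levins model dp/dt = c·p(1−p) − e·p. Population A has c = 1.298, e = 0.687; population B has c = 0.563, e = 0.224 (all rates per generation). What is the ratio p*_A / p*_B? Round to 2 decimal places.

A: p*_A = 1 − 0.687/1.298 = 0.4707.
B: p*_B = 1 − 0.224/0.563 = 0.6021.
p*_A / p*_B = 0.4707/0.6021 = 0.7818.

0.78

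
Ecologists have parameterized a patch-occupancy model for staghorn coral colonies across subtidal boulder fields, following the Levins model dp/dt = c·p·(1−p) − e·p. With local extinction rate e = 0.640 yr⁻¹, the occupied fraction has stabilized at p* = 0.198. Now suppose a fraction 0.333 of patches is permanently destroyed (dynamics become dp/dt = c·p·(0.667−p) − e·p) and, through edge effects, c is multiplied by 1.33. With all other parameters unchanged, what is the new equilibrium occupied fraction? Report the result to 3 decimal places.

Balance c(1−p*) = e gives c = e/(1 − 0.19800) = 0.640/0.80200 = 0.79800.
New p* = 0.667 − e/c = 0.667 − 0.64000/1.06134 = 0.06399.

0.064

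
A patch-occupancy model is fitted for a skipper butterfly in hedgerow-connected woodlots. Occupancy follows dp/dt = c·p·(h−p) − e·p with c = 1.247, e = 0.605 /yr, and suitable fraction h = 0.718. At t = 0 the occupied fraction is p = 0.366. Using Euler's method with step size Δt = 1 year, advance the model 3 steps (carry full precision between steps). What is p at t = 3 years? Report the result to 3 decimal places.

Update rule: p ← p + [c·p·(h−p) − e·p]·Δt with Δt = 1.
  1  |  dp/dt·Δt = -0.060776  |  p_1 = 0.305224
  2  |  dp/dt·Δt = -0.027552  |  p_2 = 0.277672
  3  |  dp/dt·Δt = -0.015525  |  p_3 = 0.262147

0.262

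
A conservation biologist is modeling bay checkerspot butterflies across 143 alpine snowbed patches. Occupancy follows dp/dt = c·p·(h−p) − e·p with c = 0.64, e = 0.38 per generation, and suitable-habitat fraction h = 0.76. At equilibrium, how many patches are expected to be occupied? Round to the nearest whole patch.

p* = h − e/c = 0.76 − 0.5938 = 0.1663.
Expected occupied patches = N × p* = 143 × 0.1663 = 23.77 ≈ 24.

24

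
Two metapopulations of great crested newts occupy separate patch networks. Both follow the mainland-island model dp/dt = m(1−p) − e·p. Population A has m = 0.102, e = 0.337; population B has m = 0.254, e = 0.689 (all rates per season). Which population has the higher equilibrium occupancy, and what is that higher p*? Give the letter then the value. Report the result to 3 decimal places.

A: p*_A = m/(m+e) = 0.102/0.4390 = 0.2323.
B: p*_B = 0.254/0.9430 = 0.2694.
B is higher at 0.2694.

B, 0.269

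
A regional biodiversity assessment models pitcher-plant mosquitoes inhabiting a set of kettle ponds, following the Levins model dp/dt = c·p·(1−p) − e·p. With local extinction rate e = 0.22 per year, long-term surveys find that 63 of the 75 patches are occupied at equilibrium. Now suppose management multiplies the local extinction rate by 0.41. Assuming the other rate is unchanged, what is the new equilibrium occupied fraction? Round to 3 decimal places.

Observed p* = 63/75 = 0.84000.
Balance c(1−p*) = e gives c = e/(1 − 0.84000) = 0.22/0.16000 = 1.37500.
New p* = 1 − e/c = 1 − 0.09020/1.37500 = 0.93440.

0.934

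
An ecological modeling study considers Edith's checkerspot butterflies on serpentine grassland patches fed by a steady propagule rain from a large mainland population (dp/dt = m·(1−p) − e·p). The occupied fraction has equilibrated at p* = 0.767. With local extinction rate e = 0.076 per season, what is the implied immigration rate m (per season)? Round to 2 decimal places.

At equilibrium m(1−p*) = e·p*, so m = e·p*/(1−p*).
m = 0.076 × 0.767 / 0.2330 = 0.0583/0.2330 = 0.2502.

0.25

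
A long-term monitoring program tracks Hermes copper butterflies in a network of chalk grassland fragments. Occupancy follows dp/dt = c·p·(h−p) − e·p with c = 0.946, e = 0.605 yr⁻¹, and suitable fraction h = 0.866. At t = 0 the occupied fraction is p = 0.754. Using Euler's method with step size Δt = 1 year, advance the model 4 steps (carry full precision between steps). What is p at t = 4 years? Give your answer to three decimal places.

Update rule: p ← p + [c·p·(h−p) − e·p]·Δt with Δt = 1.
p: 0.75400 → 0.37772  (Δp = -0.37628)
p: 0.37772 → 0.32367  (Δp = -0.05405)
p: 0.32367 → 0.29391  (Δp = -0.02976)
p: 0.29391 → 0.27516  (Δp = -0.01875)

0.275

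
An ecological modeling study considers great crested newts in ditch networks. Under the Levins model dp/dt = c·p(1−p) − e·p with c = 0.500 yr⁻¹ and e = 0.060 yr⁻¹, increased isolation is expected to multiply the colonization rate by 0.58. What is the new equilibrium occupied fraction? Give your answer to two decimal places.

Before: p* = 1 − 0.060/0.500 = 0.8800.
After the change, c = 0.29, e = 0.06, so p* = 1 − 0.06/0.29 = 0.7931.

0.79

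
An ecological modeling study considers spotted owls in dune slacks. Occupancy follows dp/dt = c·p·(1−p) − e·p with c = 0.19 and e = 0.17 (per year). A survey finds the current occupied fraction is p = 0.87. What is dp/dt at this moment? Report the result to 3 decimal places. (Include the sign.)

-0.126

Colonization term: c·p·(1−p) = 0.19×0.87×0.1300 = 0.02149.
Extinction term: e·p = 0.14790.
dp/dt = 0.02149 − 0.14790 = -0.12641.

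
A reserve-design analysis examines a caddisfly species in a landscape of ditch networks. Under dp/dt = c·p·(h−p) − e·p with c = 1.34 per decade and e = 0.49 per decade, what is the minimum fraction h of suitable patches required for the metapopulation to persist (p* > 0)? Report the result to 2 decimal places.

p* = h − e/c is positive only when h > e/c.
h_min = e/c = 0.49/1.34 = 0.3657.

0.37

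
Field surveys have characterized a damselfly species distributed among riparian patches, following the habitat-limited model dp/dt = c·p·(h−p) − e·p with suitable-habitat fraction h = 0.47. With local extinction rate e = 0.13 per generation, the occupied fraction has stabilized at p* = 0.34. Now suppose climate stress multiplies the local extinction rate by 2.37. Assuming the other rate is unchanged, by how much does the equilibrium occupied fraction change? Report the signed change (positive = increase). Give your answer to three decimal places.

Balance c(h−p*) = e gives c = e/(0.47 − 0.34000) = 0.13/0.13000 = 1.00000.
New p* = 0.47 − e/c = 0.47 − 0.30810/1.00000 = 0.16190.
Δp* = 0.16190 − 0.34000 = -0.17810.

-0.178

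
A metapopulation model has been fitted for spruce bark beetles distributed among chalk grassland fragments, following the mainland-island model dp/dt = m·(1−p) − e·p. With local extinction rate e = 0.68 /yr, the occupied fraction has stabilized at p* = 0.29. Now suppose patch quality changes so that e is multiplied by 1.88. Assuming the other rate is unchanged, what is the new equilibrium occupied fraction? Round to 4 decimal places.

Balance m(1−p*) = e·p* gives m = e·p*/(1−p*) = 0.68×0.29000/0.71000 = 0.27775.
New p* = m/(m+e) = 0.27775/(0.27775+1.27840) = 0.17849.

0.1785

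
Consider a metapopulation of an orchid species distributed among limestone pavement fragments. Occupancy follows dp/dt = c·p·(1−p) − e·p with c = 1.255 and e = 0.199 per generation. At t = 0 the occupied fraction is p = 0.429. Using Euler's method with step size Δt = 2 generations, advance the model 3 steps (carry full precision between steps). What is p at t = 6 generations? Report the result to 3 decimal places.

0.880

Update rule: p ← p + [c·p·(1−p) − e·p]·Δt with Δt = 2.
t = 2: p = 0.42900 + (+0.44411) = 0.87311
t = 4: p = 0.87311 + (-0.06941) = 0.80370
t = 6: p = 0.80370 + (+0.07612) = 0.87982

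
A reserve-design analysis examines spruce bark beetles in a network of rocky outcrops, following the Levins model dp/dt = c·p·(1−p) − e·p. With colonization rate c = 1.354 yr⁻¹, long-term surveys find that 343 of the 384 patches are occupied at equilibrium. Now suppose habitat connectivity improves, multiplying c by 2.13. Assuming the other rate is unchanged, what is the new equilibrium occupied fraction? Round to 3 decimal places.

0.950

Observed p* = 343/384 = 0.89323.
Balance c(1−p*) = e gives e = 1.354×(1 − 0.89323) = 0.14457.
New p* = 1 − e/c = 1 − 0.14457/2.88402 = 0.94987.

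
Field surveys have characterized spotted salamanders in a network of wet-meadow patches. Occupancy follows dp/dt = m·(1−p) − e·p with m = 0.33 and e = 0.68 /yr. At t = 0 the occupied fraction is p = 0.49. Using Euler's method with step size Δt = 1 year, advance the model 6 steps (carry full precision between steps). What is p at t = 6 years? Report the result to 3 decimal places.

Update rule: p ← p + [m·(1−p) − e·p]·Δt with Δt = 1.
step 1: Δp = -0.16490, p = 0.32510
step 2: Δp = +0.00165, p = 0.32675
step 3: Δp = -0.00002, p = 0.32673
step 4: Δp = +0.00000, p = 0.32673
step 5: Δp = -0.00000, p = 0.32673
step 6: Δp = +0.00000, p = 0.32673

0.327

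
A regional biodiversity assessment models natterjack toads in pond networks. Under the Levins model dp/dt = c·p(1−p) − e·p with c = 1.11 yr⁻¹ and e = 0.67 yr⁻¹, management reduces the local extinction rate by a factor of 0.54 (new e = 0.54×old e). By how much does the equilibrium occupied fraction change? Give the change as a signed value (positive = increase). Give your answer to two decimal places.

Before: p* = 1 − 0.67/1.11 = 0.3964.
After the change, c = 1.11, e = 0.3618, so p* = 1 − 0.3618/1.11 = 0.6741.
Δp* = 0.6741 − 0.3964 = +0.2777.

0.28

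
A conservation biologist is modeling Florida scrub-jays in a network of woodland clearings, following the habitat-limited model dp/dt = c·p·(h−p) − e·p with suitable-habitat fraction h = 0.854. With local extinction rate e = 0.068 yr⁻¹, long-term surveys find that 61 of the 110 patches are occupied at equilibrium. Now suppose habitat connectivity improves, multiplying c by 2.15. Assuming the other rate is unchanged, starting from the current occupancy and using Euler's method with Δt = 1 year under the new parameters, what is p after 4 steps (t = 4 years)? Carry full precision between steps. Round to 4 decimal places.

Observed p* = 61/110 = 0.55455.
Balance c(h−p*) = e gives c = e/(0.854 − 0.55455) = 0.068/0.29945 = 0.22708.
Starting from p₀ = 0.55455; update p ← p + (dp/dt)·Δt with the new parameters.
step 1: Δp = +0.04337, p = 0.59791
step 2: Δp = +0.03410, p = 0.63201
step 3: Δp = +0.02552, p = 0.65753
step 4: Δp = +0.01836, p = 0.67589

0.6759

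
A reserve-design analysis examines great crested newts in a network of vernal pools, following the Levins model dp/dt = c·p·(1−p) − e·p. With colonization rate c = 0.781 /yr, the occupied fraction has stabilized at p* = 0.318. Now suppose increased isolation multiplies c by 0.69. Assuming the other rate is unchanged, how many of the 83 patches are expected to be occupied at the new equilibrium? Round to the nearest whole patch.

1

Balance c(1−p*) = e gives e = 0.781×(1 − 0.31800) = 0.53264.
New p* = 1 − e/c = 1 − 0.53264/0.53889 = 0.01160.
Expected occupied = 83 × 0.01160 = 0.96 ≈ 1.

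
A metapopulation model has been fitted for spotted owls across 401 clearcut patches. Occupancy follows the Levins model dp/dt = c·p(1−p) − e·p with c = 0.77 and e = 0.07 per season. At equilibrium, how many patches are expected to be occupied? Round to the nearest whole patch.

p* = 1 − e/c = 1 − 0.07/0.77 = 0.9091.
Expected occupied patches = N × p* = 401 × 0.9091 = 364.55 ≈ 365.

365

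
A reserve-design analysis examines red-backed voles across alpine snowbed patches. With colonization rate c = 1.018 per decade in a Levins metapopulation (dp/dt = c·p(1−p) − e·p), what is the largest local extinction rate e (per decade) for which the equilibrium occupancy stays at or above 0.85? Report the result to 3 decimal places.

1 − e/c ≥ 0.85 ⇒ e ≤ c(1 − 0.85) = 1.018 × 0.1500.
e_max = 0.1527.

0.153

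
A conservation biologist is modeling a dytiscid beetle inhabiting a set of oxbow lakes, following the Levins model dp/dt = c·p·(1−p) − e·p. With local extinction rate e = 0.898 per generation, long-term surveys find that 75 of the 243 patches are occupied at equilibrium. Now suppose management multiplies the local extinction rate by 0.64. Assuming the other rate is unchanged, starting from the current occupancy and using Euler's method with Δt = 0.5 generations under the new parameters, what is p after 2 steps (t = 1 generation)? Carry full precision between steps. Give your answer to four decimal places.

0.4049

Observed p* = 75/243 = 0.30864.
Balance c(1−p*) = e gives c = e/(1 − 0.30864) = 0.898/0.69136 = 1.29889.
Starting from p₀ = 0.30864; update p ← p + (dp/dt)·Δt with the new parameters.
t = 0.5: p = 0.30864 + (+0.04989) = 0.35853
t = 1: p = 0.35853 + (+0.04634) = 0.40487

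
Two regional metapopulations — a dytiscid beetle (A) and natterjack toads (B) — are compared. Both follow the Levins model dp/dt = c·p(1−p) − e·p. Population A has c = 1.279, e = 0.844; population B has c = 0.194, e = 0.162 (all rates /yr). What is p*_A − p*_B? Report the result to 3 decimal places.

A: p*_A = 1 − 0.844/1.279 = 0.3401.
B: p*_B = 1 − 0.162/0.194 = 0.1649.
p*_A − p*_B = 0.3401 − 0.1649 = 0.1752.

0.175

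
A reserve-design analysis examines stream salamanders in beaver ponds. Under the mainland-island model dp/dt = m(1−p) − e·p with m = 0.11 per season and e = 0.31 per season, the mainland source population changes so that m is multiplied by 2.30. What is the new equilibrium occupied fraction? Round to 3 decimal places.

Before: p* = 0.11/(0.11+0.31) = 0.2619.
After: m = 0.253, e = 0.31; p* = 0.253/0.5630 = 0.4494.

0.449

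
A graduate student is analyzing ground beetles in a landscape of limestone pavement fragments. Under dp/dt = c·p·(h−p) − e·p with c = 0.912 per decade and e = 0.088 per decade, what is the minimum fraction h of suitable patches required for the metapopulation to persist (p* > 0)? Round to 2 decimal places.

p* = h − e/c is positive only when h > e/c.
h_min = e/c = 0.088/0.912 = 0.0965.

0.10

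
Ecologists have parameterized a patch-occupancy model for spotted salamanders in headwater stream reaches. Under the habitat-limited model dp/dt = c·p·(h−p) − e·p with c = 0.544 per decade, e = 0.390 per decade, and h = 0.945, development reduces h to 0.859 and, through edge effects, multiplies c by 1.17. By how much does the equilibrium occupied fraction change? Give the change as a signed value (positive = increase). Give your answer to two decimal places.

0.02

Before: p* = h − e/c = 0.945 − 0.390/0.544 = 0.945 − 0.7169 = 0.2281.
After: c = 0.63648, e = 0.39, h = 0.859; p* = 0.859 − 0.39/0.63648 = 0.2463.
Δp* = 0.2463 − 0.2281 = +0.0182.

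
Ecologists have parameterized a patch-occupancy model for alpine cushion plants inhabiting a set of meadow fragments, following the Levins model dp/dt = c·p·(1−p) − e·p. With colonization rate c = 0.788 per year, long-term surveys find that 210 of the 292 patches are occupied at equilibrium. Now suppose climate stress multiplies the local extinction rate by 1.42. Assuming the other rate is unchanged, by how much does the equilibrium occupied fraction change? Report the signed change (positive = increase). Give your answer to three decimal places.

-0.118

Observed p* = 210/292 = 0.71918.
Balance c(1−p*) = e gives e = 0.788×(1 − 0.71918) = 0.22129.
New p* = 1 − e/c = 1 − 0.31423/0.78800 = 0.60123.
Δp* = 0.60123 − 0.71918 = -0.11795.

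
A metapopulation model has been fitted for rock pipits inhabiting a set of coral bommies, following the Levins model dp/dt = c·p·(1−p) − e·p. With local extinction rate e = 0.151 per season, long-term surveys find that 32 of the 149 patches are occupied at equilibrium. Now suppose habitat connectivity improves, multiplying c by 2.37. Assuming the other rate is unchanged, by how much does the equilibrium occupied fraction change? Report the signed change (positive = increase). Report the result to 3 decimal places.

0.454

Observed p* = 32/149 = 0.21477.
Balance c(1−p*) = e gives c = e/(1 − 0.21477) = 0.151/0.78523 = 0.19230.
New p* = 1 − e/c = 1 − 0.15100/0.45575 = 0.66868.
Δp* = 0.66868 − 0.21477 = +0.45391.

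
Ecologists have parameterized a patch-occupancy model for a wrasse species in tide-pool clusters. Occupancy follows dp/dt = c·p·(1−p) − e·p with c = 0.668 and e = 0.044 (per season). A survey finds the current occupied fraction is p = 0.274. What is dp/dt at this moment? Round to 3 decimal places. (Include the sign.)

0.121

Colonization term: c·p·(1−p) = 0.668×0.274×0.7260 = 0.13288.
Extinction term: e·p = 0.01206.
dp/dt = 0.13288 − 0.01206 = 0.12083.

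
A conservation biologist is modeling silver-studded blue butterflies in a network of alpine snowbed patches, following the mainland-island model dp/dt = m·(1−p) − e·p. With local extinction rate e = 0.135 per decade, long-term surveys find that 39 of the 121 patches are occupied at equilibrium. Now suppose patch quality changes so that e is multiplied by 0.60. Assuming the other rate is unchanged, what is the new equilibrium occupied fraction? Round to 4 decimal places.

0.4422

Observed p* = 39/121 = 0.32231.
Balance m(1−p*) = e·p* gives m = e·p*/(1−p*) = 0.135×0.32231/0.67769 = 0.06421.
New p* = m/(m+e) = 0.06421/(0.06421+0.08100) = 0.44219.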